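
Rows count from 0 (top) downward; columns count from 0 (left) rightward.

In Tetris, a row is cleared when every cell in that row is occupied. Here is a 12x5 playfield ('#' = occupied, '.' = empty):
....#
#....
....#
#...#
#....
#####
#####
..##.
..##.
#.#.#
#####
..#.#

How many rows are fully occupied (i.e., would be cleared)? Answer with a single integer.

Answer: 3

Derivation:
Check each row:
  row 0: 4 empty cells -> not full
  row 1: 4 empty cells -> not full
  row 2: 4 empty cells -> not full
  row 3: 3 empty cells -> not full
  row 4: 4 empty cells -> not full
  row 5: 0 empty cells -> FULL (clear)
  row 6: 0 empty cells -> FULL (clear)
  row 7: 3 empty cells -> not full
  row 8: 3 empty cells -> not full
  row 9: 2 empty cells -> not full
  row 10: 0 empty cells -> FULL (clear)
  row 11: 3 empty cells -> not full
Total rows cleared: 3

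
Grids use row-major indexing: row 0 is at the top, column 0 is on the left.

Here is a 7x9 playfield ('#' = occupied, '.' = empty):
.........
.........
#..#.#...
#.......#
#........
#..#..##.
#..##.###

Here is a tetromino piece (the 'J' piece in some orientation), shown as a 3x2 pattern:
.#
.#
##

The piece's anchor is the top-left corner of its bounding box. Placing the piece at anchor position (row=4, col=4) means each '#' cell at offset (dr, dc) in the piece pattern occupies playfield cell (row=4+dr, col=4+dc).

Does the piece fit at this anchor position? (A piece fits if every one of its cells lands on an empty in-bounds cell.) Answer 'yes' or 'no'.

Answer: no

Derivation:
Check each piece cell at anchor (4, 4):
  offset (0,1) -> (4,5): empty -> OK
  offset (1,1) -> (5,5): empty -> OK
  offset (2,0) -> (6,4): occupied ('#') -> FAIL
  offset (2,1) -> (6,5): empty -> OK
All cells valid: no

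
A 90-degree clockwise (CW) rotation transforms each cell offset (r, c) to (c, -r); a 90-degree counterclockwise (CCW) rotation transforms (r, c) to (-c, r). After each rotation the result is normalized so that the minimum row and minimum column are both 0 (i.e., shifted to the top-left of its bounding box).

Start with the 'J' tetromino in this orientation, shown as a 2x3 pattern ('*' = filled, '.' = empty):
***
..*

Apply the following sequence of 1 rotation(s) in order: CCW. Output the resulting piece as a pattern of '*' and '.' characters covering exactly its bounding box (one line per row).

Answer: **
*.
*.

Derivation:
Start:
***
..*
After rotation 1 (CCW):
**
*.
*.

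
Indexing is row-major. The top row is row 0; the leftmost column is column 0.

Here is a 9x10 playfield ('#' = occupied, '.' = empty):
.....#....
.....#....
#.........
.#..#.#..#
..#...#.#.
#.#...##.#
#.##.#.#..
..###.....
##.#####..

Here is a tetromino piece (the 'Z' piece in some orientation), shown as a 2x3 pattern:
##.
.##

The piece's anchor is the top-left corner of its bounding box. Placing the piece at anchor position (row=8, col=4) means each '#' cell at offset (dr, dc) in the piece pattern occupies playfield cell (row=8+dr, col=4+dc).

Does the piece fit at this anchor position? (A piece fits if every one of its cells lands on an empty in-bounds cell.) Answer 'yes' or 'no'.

Answer: no

Derivation:
Check each piece cell at anchor (8, 4):
  offset (0,0) -> (8,4): occupied ('#') -> FAIL
  offset (0,1) -> (8,5): occupied ('#') -> FAIL
  offset (1,1) -> (9,5): out of bounds -> FAIL
  offset (1,2) -> (9,6): out of bounds -> FAIL
All cells valid: no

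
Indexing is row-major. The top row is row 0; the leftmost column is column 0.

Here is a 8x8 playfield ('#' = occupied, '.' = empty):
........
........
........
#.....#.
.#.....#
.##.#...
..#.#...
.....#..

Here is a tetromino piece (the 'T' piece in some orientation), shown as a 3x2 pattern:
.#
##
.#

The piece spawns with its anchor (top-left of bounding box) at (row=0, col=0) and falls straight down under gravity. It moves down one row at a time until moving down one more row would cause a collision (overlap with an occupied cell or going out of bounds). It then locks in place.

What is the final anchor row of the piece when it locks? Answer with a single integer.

Spawn at (row=0, col=0). Try each row:
  row 0: fits
  row 1: fits
  row 2: blocked -> lock at row 1

Answer: 1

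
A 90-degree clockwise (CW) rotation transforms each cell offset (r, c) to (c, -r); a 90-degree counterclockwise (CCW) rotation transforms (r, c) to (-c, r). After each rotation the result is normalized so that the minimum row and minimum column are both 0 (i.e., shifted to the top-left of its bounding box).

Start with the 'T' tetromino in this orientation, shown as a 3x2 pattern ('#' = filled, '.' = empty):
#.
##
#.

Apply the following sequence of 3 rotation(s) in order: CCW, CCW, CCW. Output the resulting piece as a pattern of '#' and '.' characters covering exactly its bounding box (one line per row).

Answer: ###
.#.

Derivation:
Start:
#.
##
#.
After rotation 1 (CCW):
.#.
###
After rotation 2 (CCW):
.#
##
.#
After rotation 3 (CCW):
###
.#.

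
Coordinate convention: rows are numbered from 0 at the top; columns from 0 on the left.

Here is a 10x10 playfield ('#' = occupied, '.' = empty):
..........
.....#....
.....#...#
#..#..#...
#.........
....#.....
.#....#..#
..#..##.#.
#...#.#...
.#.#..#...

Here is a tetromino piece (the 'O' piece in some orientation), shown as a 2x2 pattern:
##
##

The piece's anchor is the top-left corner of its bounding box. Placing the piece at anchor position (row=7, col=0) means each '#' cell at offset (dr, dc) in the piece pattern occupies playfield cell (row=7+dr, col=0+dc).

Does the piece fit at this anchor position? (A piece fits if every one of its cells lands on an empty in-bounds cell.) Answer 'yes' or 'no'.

Check each piece cell at anchor (7, 0):
  offset (0,0) -> (7,0): empty -> OK
  offset (0,1) -> (7,1): empty -> OK
  offset (1,0) -> (8,0): occupied ('#') -> FAIL
  offset (1,1) -> (8,1): empty -> OK
All cells valid: no

Answer: no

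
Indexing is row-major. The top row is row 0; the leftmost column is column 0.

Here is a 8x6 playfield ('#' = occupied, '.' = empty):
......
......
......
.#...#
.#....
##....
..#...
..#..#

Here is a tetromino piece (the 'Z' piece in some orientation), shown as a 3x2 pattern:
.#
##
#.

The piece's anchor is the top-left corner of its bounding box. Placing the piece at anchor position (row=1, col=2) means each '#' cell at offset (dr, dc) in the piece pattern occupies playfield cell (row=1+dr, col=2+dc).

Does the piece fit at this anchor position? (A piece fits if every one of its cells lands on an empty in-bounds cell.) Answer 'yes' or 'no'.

Answer: yes

Derivation:
Check each piece cell at anchor (1, 2):
  offset (0,1) -> (1,3): empty -> OK
  offset (1,0) -> (2,2): empty -> OK
  offset (1,1) -> (2,3): empty -> OK
  offset (2,0) -> (3,2): empty -> OK
All cells valid: yes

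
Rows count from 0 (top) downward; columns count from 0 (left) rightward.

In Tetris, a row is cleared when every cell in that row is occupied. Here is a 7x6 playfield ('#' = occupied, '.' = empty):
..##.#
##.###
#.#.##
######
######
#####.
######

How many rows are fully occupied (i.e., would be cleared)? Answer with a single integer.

Check each row:
  row 0: 3 empty cells -> not full
  row 1: 1 empty cell -> not full
  row 2: 2 empty cells -> not full
  row 3: 0 empty cells -> FULL (clear)
  row 4: 0 empty cells -> FULL (clear)
  row 5: 1 empty cell -> not full
  row 6: 0 empty cells -> FULL (clear)
Total rows cleared: 3

Answer: 3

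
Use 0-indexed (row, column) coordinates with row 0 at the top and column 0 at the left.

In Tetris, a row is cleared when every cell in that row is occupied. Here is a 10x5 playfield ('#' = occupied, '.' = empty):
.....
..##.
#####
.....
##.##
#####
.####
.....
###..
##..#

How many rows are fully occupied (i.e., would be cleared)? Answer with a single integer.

Check each row:
  row 0: 5 empty cells -> not full
  row 1: 3 empty cells -> not full
  row 2: 0 empty cells -> FULL (clear)
  row 3: 5 empty cells -> not full
  row 4: 1 empty cell -> not full
  row 5: 0 empty cells -> FULL (clear)
  row 6: 1 empty cell -> not full
  row 7: 5 empty cells -> not full
  row 8: 2 empty cells -> not full
  row 9: 2 empty cells -> not full
Total rows cleared: 2

Answer: 2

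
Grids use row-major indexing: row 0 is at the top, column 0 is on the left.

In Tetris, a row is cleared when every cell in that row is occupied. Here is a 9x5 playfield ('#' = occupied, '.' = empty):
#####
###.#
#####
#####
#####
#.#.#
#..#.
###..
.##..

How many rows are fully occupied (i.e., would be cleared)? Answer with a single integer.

Answer: 4

Derivation:
Check each row:
  row 0: 0 empty cells -> FULL (clear)
  row 1: 1 empty cell -> not full
  row 2: 0 empty cells -> FULL (clear)
  row 3: 0 empty cells -> FULL (clear)
  row 4: 0 empty cells -> FULL (clear)
  row 5: 2 empty cells -> not full
  row 6: 3 empty cells -> not full
  row 7: 2 empty cells -> not full
  row 8: 3 empty cells -> not full
Total rows cleared: 4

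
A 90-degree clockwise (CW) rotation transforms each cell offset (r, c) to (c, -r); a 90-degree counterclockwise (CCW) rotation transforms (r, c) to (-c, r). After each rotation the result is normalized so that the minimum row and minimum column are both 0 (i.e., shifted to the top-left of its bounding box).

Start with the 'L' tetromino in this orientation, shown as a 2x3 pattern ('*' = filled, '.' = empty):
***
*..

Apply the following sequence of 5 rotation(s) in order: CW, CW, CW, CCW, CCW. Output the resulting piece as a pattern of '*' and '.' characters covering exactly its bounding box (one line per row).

Start:
***
*..
After rotation 1 (CW):
**
.*
.*
After rotation 2 (CW):
..*
***
After rotation 3 (CW):
*.
*.
**
After rotation 4 (CCW):
..*
***
After rotation 5 (CCW):
**
.*
.*

Answer: **
.*
.*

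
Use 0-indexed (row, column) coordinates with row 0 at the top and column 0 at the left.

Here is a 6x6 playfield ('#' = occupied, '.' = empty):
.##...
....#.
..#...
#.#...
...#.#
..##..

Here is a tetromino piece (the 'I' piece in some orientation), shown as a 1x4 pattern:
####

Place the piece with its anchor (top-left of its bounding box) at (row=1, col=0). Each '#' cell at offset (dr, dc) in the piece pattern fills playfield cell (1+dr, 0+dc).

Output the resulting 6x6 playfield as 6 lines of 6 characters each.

Answer: .##...
#####.
..#...
#.#...
...#.#
..##..

Derivation:
Fill (1+0,0+0) = (1,0)
Fill (1+0,0+1) = (1,1)
Fill (1+0,0+2) = (1,2)
Fill (1+0,0+3) = (1,3)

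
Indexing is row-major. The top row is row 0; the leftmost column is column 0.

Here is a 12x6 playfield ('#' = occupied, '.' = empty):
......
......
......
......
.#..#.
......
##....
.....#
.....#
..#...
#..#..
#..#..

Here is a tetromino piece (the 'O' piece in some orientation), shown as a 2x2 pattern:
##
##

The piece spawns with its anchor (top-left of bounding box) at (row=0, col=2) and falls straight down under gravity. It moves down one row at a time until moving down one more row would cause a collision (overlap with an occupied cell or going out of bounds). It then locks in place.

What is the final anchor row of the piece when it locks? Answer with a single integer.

Spawn at (row=0, col=2). Try each row:
  row 0: fits
  row 1: fits
  row 2: fits
  row 3: fits
  row 4: fits
  row 5: fits
  row 6: fits
  row 7: fits
  row 8: blocked -> lock at row 7

Answer: 7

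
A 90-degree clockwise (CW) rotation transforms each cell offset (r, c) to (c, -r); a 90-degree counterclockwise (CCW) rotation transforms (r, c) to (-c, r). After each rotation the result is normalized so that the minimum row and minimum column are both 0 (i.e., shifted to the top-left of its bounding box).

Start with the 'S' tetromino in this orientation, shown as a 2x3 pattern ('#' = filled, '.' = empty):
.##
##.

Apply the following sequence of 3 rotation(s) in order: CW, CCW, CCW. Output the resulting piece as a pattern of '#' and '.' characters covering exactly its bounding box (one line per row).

Answer: #.
##
.#

Derivation:
Start:
.##
##.
After rotation 1 (CW):
#.
##
.#
After rotation 2 (CCW):
.##
##.
After rotation 3 (CCW):
#.
##
.#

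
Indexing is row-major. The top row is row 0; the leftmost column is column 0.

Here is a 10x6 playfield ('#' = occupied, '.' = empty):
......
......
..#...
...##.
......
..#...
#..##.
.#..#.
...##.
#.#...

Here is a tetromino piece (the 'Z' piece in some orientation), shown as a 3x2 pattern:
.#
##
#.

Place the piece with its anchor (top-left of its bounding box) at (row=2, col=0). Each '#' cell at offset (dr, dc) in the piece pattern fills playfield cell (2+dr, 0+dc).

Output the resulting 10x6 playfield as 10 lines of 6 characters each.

Answer: ......
......
.##...
##.##.
#.....
..#...
#..##.
.#..#.
...##.
#.#...

Derivation:
Fill (2+0,0+1) = (2,1)
Fill (2+1,0+0) = (3,0)
Fill (2+1,0+1) = (3,1)
Fill (2+2,0+0) = (4,0)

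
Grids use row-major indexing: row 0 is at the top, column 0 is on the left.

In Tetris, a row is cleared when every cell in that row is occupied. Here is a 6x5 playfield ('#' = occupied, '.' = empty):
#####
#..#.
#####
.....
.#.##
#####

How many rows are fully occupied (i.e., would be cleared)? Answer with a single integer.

Check each row:
  row 0: 0 empty cells -> FULL (clear)
  row 1: 3 empty cells -> not full
  row 2: 0 empty cells -> FULL (clear)
  row 3: 5 empty cells -> not full
  row 4: 2 empty cells -> not full
  row 5: 0 empty cells -> FULL (clear)
Total rows cleared: 3

Answer: 3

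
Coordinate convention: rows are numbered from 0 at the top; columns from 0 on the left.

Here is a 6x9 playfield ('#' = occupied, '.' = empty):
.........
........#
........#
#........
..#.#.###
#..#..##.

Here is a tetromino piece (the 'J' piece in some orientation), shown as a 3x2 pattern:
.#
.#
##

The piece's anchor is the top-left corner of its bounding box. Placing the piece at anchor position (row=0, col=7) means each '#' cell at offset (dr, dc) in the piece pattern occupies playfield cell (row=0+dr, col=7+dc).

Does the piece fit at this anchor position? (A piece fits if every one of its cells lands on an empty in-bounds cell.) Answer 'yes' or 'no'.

Check each piece cell at anchor (0, 7):
  offset (0,1) -> (0,8): empty -> OK
  offset (1,1) -> (1,8): occupied ('#') -> FAIL
  offset (2,0) -> (2,7): empty -> OK
  offset (2,1) -> (2,8): occupied ('#') -> FAIL
All cells valid: no

Answer: no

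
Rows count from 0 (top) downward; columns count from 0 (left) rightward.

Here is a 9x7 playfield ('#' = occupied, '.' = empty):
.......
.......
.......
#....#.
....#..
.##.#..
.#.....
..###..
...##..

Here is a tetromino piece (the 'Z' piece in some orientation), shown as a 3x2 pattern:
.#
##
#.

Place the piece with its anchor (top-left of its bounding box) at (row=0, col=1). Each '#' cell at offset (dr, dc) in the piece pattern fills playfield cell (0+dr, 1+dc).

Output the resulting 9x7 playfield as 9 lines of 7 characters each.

Fill (0+0,1+1) = (0,2)
Fill (0+1,1+0) = (1,1)
Fill (0+1,1+1) = (1,2)
Fill (0+2,1+0) = (2,1)

Answer: ..#....
.##....
.#.....
#....#.
....#..
.##.#..
.#.....
..###..
...##..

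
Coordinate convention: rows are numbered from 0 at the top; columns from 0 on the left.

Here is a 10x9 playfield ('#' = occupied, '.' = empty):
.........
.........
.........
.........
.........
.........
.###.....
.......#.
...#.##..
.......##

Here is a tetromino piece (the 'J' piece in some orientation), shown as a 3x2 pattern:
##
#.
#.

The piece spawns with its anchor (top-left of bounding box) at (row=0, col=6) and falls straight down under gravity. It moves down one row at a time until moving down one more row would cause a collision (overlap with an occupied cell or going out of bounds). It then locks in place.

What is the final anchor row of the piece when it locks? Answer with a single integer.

Spawn at (row=0, col=6). Try each row:
  row 0: fits
  row 1: fits
  row 2: fits
  row 3: fits
  row 4: fits
  row 5: fits
  row 6: blocked -> lock at row 5

Answer: 5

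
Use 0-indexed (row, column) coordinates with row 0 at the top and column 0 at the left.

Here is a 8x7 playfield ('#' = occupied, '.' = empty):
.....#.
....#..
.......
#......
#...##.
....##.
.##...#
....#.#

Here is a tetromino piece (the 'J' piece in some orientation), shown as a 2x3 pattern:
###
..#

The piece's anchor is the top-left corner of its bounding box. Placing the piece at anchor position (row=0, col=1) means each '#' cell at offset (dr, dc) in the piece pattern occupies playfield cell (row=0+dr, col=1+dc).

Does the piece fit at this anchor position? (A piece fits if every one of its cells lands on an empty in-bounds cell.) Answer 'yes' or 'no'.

Answer: yes

Derivation:
Check each piece cell at anchor (0, 1):
  offset (0,0) -> (0,1): empty -> OK
  offset (0,1) -> (0,2): empty -> OK
  offset (0,2) -> (0,3): empty -> OK
  offset (1,2) -> (1,3): empty -> OK
All cells valid: yes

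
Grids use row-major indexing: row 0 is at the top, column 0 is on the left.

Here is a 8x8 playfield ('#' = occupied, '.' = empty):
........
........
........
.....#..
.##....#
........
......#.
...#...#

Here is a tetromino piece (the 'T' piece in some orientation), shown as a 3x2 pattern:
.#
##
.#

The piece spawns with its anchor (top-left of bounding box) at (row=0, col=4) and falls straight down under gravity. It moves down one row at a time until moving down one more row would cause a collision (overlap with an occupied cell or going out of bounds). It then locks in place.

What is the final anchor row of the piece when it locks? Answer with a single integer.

Answer: 0

Derivation:
Spawn at (row=0, col=4). Try each row:
  row 0: fits
  row 1: blocked -> lock at row 0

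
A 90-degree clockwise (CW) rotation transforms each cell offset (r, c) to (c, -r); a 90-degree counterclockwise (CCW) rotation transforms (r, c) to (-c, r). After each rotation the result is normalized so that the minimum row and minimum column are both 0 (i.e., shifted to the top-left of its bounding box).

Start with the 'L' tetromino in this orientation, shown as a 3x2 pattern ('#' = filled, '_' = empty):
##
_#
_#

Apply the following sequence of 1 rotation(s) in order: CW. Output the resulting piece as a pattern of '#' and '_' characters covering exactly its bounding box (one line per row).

Answer: __#
###

Derivation:
Start:
##
_#
_#
After rotation 1 (CW):
__#
###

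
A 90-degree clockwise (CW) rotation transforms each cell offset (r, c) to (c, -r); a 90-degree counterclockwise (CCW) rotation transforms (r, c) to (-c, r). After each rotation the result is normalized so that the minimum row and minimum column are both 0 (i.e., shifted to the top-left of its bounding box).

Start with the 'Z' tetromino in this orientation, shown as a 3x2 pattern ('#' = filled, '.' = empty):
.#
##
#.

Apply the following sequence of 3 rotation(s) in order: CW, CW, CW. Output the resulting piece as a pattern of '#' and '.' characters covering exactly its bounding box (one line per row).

Answer: ##.
.##

Derivation:
Start:
.#
##
#.
After rotation 1 (CW):
##.
.##
After rotation 2 (CW):
.#
##
#.
After rotation 3 (CW):
##.
.##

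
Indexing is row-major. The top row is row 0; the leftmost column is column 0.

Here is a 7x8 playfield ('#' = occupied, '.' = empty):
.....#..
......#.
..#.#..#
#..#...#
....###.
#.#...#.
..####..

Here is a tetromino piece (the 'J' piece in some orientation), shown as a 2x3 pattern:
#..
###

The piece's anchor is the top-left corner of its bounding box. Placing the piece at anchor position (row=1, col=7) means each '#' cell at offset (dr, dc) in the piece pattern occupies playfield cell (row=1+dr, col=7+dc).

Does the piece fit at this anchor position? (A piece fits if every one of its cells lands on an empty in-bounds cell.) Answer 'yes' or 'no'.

Check each piece cell at anchor (1, 7):
  offset (0,0) -> (1,7): empty -> OK
  offset (1,0) -> (2,7): occupied ('#') -> FAIL
  offset (1,1) -> (2,8): out of bounds -> FAIL
  offset (1,2) -> (2,9): out of bounds -> FAIL
All cells valid: no

Answer: no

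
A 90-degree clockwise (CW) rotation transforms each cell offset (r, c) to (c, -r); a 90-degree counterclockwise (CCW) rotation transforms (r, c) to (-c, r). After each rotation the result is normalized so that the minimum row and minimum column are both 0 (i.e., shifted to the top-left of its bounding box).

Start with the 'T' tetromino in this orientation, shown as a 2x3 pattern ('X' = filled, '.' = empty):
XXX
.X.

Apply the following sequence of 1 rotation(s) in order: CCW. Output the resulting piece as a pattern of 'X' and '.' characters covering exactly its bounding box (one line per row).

Start:
XXX
.X.
After rotation 1 (CCW):
X.
XX
X.

Answer: X.
XX
X.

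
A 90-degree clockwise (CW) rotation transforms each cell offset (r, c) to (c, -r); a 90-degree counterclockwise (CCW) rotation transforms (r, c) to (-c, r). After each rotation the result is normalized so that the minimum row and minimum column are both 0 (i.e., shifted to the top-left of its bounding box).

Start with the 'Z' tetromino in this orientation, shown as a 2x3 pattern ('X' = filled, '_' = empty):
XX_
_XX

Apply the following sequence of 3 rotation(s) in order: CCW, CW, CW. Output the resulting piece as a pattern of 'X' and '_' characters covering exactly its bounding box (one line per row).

Answer: _X
XX
X_

Derivation:
Start:
XX_
_XX
After rotation 1 (CCW):
_X
XX
X_
After rotation 2 (CW):
XX_
_XX
After rotation 3 (CW):
_X
XX
X_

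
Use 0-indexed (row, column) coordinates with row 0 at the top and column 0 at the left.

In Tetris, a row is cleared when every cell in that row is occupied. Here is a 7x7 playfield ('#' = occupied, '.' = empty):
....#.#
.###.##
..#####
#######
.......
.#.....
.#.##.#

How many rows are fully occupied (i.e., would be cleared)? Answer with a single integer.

Check each row:
  row 0: 5 empty cells -> not full
  row 1: 2 empty cells -> not full
  row 2: 2 empty cells -> not full
  row 3: 0 empty cells -> FULL (clear)
  row 4: 7 empty cells -> not full
  row 5: 6 empty cells -> not full
  row 6: 3 empty cells -> not full
Total rows cleared: 1

Answer: 1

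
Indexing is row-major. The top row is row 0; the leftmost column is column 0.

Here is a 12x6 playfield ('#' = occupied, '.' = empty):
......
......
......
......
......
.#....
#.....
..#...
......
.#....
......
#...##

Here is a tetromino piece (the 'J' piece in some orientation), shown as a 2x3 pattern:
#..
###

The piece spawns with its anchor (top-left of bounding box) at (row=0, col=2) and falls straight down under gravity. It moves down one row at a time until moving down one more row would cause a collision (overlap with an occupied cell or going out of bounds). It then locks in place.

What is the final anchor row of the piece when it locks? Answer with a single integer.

Answer: 5

Derivation:
Spawn at (row=0, col=2). Try each row:
  row 0: fits
  row 1: fits
  row 2: fits
  row 3: fits
  row 4: fits
  row 5: fits
  row 6: blocked -> lock at row 5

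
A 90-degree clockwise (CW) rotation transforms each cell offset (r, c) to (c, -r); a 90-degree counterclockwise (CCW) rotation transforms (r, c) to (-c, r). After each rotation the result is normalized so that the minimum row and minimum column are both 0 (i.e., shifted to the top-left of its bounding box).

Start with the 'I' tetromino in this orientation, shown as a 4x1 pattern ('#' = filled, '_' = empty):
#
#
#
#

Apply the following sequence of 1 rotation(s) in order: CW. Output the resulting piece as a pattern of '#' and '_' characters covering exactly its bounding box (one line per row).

Answer: ####

Derivation:
Start:
#
#
#
#
After rotation 1 (CW):
####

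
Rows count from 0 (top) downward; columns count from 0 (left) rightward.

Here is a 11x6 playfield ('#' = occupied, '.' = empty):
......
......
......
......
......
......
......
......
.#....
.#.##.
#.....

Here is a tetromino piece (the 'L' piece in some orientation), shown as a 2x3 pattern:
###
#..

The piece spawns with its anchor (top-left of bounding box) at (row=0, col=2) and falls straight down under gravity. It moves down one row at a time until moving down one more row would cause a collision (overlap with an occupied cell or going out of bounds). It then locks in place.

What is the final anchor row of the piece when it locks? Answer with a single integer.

Spawn at (row=0, col=2). Try each row:
  row 0: fits
  row 1: fits
  row 2: fits
  row 3: fits
  row 4: fits
  row 5: fits
  row 6: fits
  row 7: fits
  row 8: fits
  row 9: blocked -> lock at row 8

Answer: 8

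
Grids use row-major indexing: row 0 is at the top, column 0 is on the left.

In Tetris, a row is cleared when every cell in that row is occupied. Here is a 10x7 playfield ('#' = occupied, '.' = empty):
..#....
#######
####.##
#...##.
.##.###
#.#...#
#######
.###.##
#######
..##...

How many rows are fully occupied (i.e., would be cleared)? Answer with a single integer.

Answer: 3

Derivation:
Check each row:
  row 0: 6 empty cells -> not full
  row 1: 0 empty cells -> FULL (clear)
  row 2: 1 empty cell -> not full
  row 3: 4 empty cells -> not full
  row 4: 2 empty cells -> not full
  row 5: 4 empty cells -> not full
  row 6: 0 empty cells -> FULL (clear)
  row 7: 2 empty cells -> not full
  row 8: 0 empty cells -> FULL (clear)
  row 9: 5 empty cells -> not full
Total rows cleared: 3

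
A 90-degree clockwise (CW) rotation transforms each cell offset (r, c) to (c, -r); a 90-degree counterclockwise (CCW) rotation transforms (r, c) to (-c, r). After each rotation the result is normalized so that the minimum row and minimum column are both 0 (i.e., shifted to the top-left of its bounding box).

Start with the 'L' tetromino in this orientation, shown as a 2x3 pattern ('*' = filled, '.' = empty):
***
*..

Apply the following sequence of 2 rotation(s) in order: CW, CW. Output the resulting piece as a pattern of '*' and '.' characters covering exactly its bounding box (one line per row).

Start:
***
*..
After rotation 1 (CW):
**
.*
.*
After rotation 2 (CW):
..*
***

Answer: ..*
***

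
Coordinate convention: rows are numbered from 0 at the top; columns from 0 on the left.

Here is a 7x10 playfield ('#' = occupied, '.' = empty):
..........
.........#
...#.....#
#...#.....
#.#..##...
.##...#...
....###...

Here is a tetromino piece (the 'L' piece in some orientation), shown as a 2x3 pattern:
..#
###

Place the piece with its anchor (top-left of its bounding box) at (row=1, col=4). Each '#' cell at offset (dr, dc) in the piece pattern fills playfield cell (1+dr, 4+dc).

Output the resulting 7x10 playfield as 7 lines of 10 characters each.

Answer: ..........
......#..#
...####..#
#...#.....
#.#..##...
.##...#...
....###...

Derivation:
Fill (1+0,4+2) = (1,6)
Fill (1+1,4+0) = (2,4)
Fill (1+1,4+1) = (2,5)
Fill (1+1,4+2) = (2,6)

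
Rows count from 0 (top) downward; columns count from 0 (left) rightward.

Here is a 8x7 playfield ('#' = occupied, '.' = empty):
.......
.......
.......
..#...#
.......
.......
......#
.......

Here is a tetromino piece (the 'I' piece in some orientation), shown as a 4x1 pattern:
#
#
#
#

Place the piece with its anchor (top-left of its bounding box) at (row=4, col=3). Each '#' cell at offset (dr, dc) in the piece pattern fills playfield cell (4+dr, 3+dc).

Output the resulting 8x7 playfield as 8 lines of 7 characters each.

Answer: .......
.......
.......
..#...#
...#...
...#...
...#..#
...#...

Derivation:
Fill (4+0,3+0) = (4,3)
Fill (4+1,3+0) = (5,3)
Fill (4+2,3+0) = (6,3)
Fill (4+3,3+0) = (7,3)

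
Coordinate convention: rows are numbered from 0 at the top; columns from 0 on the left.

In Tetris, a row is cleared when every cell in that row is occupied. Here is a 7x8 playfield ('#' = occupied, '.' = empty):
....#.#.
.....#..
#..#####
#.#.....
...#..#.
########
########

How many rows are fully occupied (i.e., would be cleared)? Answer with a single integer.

Check each row:
  row 0: 6 empty cells -> not full
  row 1: 7 empty cells -> not full
  row 2: 2 empty cells -> not full
  row 3: 6 empty cells -> not full
  row 4: 6 empty cells -> not full
  row 5: 0 empty cells -> FULL (clear)
  row 6: 0 empty cells -> FULL (clear)
Total rows cleared: 2

Answer: 2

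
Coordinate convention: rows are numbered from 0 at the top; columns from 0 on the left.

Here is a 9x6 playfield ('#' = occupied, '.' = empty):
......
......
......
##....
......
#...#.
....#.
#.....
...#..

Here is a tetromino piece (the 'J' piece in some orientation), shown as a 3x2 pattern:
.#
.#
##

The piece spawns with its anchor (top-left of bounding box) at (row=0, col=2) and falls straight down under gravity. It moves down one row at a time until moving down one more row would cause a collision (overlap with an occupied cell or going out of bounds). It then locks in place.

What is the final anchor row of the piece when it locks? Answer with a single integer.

Answer: 5

Derivation:
Spawn at (row=0, col=2). Try each row:
  row 0: fits
  row 1: fits
  row 2: fits
  row 3: fits
  row 4: fits
  row 5: fits
  row 6: blocked -> lock at row 5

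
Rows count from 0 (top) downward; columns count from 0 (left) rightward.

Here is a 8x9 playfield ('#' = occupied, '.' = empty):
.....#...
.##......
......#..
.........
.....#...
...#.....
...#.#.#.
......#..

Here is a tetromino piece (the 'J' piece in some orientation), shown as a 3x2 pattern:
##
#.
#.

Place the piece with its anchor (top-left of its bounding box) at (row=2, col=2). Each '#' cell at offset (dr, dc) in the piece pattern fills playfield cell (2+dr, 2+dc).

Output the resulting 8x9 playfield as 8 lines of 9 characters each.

Answer: .....#...
.##......
..##..#..
..#......
..#..#...
...#.....
...#.#.#.
......#..

Derivation:
Fill (2+0,2+0) = (2,2)
Fill (2+0,2+1) = (2,3)
Fill (2+1,2+0) = (3,2)
Fill (2+2,2+0) = (4,2)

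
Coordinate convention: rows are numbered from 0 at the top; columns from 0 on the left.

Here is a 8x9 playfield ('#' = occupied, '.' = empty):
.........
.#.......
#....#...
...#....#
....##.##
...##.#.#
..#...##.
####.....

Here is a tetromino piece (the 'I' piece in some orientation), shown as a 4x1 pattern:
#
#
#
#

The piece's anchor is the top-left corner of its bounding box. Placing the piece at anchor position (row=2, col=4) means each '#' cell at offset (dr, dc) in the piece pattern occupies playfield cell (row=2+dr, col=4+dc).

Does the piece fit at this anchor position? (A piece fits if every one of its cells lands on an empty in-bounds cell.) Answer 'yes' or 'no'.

Check each piece cell at anchor (2, 4):
  offset (0,0) -> (2,4): empty -> OK
  offset (1,0) -> (3,4): empty -> OK
  offset (2,0) -> (4,4): occupied ('#') -> FAIL
  offset (3,0) -> (5,4): occupied ('#') -> FAIL
All cells valid: no

Answer: no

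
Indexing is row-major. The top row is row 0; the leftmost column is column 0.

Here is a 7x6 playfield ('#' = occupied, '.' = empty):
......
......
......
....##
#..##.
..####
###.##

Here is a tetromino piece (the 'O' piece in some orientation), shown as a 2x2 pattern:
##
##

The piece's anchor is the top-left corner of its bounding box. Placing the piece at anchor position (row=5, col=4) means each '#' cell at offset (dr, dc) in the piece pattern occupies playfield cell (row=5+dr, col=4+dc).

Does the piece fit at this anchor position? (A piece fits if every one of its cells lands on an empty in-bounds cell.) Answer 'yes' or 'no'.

Check each piece cell at anchor (5, 4):
  offset (0,0) -> (5,4): occupied ('#') -> FAIL
  offset (0,1) -> (5,5): occupied ('#') -> FAIL
  offset (1,0) -> (6,4): occupied ('#') -> FAIL
  offset (1,1) -> (6,5): occupied ('#') -> FAIL
All cells valid: no

Answer: no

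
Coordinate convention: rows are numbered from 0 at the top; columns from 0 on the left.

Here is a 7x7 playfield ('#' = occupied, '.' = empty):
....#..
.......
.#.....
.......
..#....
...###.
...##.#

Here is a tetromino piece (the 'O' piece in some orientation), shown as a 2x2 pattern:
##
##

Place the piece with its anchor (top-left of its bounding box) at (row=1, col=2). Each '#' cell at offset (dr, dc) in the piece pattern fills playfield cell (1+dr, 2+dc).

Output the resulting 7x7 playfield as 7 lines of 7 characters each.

Answer: ....#..
..##...
.###...
.......
..#....
...###.
...##.#

Derivation:
Fill (1+0,2+0) = (1,2)
Fill (1+0,2+1) = (1,3)
Fill (1+1,2+0) = (2,2)
Fill (1+1,2+1) = (2,3)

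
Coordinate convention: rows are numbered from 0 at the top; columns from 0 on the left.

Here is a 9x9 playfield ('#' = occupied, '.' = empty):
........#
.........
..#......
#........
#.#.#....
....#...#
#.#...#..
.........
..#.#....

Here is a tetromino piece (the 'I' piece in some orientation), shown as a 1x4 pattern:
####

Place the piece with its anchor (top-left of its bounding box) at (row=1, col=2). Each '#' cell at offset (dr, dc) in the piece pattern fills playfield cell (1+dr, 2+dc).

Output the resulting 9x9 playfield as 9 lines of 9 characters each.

Answer: ........#
..####...
..#......
#........
#.#.#....
....#...#
#.#...#..
.........
..#.#....

Derivation:
Fill (1+0,2+0) = (1,2)
Fill (1+0,2+1) = (1,3)
Fill (1+0,2+2) = (1,4)
Fill (1+0,2+3) = (1,5)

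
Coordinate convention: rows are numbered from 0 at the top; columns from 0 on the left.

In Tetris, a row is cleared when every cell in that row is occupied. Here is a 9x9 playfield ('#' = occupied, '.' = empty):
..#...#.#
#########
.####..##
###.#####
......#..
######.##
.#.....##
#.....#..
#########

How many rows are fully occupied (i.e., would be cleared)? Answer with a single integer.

Answer: 2

Derivation:
Check each row:
  row 0: 6 empty cells -> not full
  row 1: 0 empty cells -> FULL (clear)
  row 2: 3 empty cells -> not full
  row 3: 1 empty cell -> not full
  row 4: 8 empty cells -> not full
  row 5: 1 empty cell -> not full
  row 6: 6 empty cells -> not full
  row 7: 7 empty cells -> not full
  row 8: 0 empty cells -> FULL (clear)
Total rows cleared: 2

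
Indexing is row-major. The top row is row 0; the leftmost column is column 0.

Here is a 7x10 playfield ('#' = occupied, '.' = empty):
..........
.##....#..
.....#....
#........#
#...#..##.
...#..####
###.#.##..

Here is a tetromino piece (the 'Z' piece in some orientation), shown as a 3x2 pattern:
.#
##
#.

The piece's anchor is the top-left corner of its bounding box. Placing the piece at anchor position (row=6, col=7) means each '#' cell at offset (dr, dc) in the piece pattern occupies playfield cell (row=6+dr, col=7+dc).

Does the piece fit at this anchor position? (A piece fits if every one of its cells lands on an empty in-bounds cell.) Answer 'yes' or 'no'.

Check each piece cell at anchor (6, 7):
  offset (0,1) -> (6,8): empty -> OK
  offset (1,0) -> (7,7): out of bounds -> FAIL
  offset (1,1) -> (7,8): out of bounds -> FAIL
  offset (2,0) -> (8,7): out of bounds -> FAIL
All cells valid: no

Answer: no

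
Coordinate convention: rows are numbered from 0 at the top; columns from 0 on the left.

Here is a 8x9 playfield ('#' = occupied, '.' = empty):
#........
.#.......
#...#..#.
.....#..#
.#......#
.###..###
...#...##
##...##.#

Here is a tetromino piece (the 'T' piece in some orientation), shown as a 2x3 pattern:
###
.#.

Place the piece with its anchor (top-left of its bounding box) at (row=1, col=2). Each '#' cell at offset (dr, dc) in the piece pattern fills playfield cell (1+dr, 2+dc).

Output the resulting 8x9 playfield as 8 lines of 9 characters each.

Fill (1+0,2+0) = (1,2)
Fill (1+0,2+1) = (1,3)
Fill (1+0,2+2) = (1,4)
Fill (1+1,2+1) = (2,3)

Answer: #........
.####....
#..##..#.
.....#..#
.#......#
.###..###
...#...##
##...##.#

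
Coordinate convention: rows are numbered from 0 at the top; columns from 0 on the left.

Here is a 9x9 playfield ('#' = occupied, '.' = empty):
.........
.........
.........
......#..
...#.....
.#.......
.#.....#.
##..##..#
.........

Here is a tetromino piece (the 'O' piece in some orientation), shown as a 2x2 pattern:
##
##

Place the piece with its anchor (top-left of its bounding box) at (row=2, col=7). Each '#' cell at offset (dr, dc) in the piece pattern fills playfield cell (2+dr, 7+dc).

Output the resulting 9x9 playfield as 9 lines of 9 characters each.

Answer: .........
.........
.......##
......###
...#.....
.#.......
.#.....#.
##..##..#
.........

Derivation:
Fill (2+0,7+0) = (2,7)
Fill (2+0,7+1) = (2,8)
Fill (2+1,7+0) = (3,7)
Fill (2+1,7+1) = (3,8)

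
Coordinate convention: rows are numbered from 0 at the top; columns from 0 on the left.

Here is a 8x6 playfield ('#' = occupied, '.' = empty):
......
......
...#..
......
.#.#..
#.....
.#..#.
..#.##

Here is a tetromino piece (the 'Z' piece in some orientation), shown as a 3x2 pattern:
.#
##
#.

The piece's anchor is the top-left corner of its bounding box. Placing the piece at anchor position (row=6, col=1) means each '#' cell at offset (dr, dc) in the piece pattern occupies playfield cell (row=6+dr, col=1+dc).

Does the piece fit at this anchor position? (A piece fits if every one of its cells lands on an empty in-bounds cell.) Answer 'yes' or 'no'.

Check each piece cell at anchor (6, 1):
  offset (0,1) -> (6,2): empty -> OK
  offset (1,0) -> (7,1): empty -> OK
  offset (1,1) -> (7,2): occupied ('#') -> FAIL
  offset (2,0) -> (8,1): out of bounds -> FAIL
All cells valid: no

Answer: no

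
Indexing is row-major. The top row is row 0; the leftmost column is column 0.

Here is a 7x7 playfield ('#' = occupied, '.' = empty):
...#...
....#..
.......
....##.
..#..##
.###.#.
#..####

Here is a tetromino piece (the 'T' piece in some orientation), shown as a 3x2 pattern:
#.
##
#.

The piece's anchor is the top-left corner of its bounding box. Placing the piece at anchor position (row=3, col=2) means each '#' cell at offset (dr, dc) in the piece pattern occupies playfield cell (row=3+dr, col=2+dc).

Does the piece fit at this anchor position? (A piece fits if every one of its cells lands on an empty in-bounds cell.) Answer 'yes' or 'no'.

Answer: no

Derivation:
Check each piece cell at anchor (3, 2):
  offset (0,0) -> (3,2): empty -> OK
  offset (1,0) -> (4,2): occupied ('#') -> FAIL
  offset (1,1) -> (4,3): empty -> OK
  offset (2,0) -> (5,2): occupied ('#') -> FAIL
All cells valid: no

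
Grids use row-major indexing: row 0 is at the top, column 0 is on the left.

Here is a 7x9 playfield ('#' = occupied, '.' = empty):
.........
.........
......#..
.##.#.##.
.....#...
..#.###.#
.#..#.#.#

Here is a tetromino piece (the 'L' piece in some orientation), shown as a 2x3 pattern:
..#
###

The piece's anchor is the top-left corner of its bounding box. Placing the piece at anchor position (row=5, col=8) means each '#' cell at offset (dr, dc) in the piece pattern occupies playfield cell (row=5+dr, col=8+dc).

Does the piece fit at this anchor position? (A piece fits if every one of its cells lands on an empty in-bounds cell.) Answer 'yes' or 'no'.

Check each piece cell at anchor (5, 8):
  offset (0,2) -> (5,10): out of bounds -> FAIL
  offset (1,0) -> (6,8): occupied ('#') -> FAIL
  offset (1,1) -> (6,9): out of bounds -> FAIL
  offset (1,2) -> (6,10): out of bounds -> FAIL
All cells valid: no

Answer: no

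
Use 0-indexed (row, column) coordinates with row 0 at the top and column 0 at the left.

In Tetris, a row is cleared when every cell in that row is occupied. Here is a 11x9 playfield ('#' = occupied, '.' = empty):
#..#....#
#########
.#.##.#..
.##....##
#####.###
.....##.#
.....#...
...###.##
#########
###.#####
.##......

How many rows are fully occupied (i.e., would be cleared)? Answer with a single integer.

Check each row:
  row 0: 6 empty cells -> not full
  row 1: 0 empty cells -> FULL (clear)
  row 2: 5 empty cells -> not full
  row 3: 5 empty cells -> not full
  row 4: 1 empty cell -> not full
  row 5: 6 empty cells -> not full
  row 6: 8 empty cells -> not full
  row 7: 4 empty cells -> not full
  row 8: 0 empty cells -> FULL (clear)
  row 9: 1 empty cell -> not full
  row 10: 7 empty cells -> not full
Total rows cleared: 2

Answer: 2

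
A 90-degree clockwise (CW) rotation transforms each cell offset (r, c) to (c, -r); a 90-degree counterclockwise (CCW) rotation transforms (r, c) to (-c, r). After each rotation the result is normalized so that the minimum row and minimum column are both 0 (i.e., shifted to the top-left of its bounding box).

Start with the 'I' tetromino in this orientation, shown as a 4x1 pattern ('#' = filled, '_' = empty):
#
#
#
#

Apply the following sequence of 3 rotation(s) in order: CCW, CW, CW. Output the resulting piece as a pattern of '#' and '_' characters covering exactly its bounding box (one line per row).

Start:
#
#
#
#
After rotation 1 (CCW):
####
After rotation 2 (CW):
#
#
#
#
After rotation 3 (CW):
####

Answer: ####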